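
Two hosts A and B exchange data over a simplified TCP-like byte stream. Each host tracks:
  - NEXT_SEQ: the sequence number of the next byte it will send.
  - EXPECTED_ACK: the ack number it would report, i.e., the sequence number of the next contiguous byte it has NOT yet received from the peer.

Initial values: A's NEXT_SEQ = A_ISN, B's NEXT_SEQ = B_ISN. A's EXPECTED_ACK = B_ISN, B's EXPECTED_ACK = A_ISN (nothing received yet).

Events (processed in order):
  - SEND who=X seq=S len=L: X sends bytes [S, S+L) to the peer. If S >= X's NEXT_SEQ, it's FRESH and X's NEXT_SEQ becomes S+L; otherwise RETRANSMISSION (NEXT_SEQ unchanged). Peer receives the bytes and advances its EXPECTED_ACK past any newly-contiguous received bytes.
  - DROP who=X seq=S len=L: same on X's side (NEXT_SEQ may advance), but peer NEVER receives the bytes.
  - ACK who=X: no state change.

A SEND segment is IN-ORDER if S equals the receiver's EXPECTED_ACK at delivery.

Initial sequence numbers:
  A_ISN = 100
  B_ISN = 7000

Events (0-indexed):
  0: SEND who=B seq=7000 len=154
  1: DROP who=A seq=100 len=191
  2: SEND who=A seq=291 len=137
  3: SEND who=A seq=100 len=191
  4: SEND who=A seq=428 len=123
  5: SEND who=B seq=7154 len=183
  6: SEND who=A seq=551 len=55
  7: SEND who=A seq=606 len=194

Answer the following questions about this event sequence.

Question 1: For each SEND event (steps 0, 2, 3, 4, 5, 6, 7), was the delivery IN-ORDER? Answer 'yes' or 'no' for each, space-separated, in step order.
Answer: yes no yes yes yes yes yes

Derivation:
Step 0: SEND seq=7000 -> in-order
Step 2: SEND seq=291 -> out-of-order
Step 3: SEND seq=100 -> in-order
Step 4: SEND seq=428 -> in-order
Step 5: SEND seq=7154 -> in-order
Step 6: SEND seq=551 -> in-order
Step 7: SEND seq=606 -> in-order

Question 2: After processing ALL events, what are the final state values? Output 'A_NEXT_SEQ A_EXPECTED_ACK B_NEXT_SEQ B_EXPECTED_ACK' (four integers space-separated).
After event 0: A_seq=100 A_ack=7154 B_seq=7154 B_ack=100
After event 1: A_seq=291 A_ack=7154 B_seq=7154 B_ack=100
After event 2: A_seq=428 A_ack=7154 B_seq=7154 B_ack=100
After event 3: A_seq=428 A_ack=7154 B_seq=7154 B_ack=428
After event 4: A_seq=551 A_ack=7154 B_seq=7154 B_ack=551
After event 5: A_seq=551 A_ack=7337 B_seq=7337 B_ack=551
After event 6: A_seq=606 A_ack=7337 B_seq=7337 B_ack=606
After event 7: A_seq=800 A_ack=7337 B_seq=7337 B_ack=800

Answer: 800 7337 7337 800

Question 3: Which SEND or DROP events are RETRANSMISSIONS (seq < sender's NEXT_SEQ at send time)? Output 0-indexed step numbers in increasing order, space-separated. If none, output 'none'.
Answer: 3

Derivation:
Step 0: SEND seq=7000 -> fresh
Step 1: DROP seq=100 -> fresh
Step 2: SEND seq=291 -> fresh
Step 3: SEND seq=100 -> retransmit
Step 4: SEND seq=428 -> fresh
Step 5: SEND seq=7154 -> fresh
Step 6: SEND seq=551 -> fresh
Step 7: SEND seq=606 -> fresh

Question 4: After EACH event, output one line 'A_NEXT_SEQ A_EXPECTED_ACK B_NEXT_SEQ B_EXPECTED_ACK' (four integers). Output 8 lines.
100 7154 7154 100
291 7154 7154 100
428 7154 7154 100
428 7154 7154 428
551 7154 7154 551
551 7337 7337 551
606 7337 7337 606
800 7337 7337 800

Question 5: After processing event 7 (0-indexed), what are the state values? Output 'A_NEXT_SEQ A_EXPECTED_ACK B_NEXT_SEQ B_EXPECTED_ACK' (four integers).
After event 0: A_seq=100 A_ack=7154 B_seq=7154 B_ack=100
After event 1: A_seq=291 A_ack=7154 B_seq=7154 B_ack=100
After event 2: A_seq=428 A_ack=7154 B_seq=7154 B_ack=100
After event 3: A_seq=428 A_ack=7154 B_seq=7154 B_ack=428
After event 4: A_seq=551 A_ack=7154 B_seq=7154 B_ack=551
After event 5: A_seq=551 A_ack=7337 B_seq=7337 B_ack=551
After event 6: A_seq=606 A_ack=7337 B_seq=7337 B_ack=606
After event 7: A_seq=800 A_ack=7337 B_seq=7337 B_ack=800

800 7337 7337 800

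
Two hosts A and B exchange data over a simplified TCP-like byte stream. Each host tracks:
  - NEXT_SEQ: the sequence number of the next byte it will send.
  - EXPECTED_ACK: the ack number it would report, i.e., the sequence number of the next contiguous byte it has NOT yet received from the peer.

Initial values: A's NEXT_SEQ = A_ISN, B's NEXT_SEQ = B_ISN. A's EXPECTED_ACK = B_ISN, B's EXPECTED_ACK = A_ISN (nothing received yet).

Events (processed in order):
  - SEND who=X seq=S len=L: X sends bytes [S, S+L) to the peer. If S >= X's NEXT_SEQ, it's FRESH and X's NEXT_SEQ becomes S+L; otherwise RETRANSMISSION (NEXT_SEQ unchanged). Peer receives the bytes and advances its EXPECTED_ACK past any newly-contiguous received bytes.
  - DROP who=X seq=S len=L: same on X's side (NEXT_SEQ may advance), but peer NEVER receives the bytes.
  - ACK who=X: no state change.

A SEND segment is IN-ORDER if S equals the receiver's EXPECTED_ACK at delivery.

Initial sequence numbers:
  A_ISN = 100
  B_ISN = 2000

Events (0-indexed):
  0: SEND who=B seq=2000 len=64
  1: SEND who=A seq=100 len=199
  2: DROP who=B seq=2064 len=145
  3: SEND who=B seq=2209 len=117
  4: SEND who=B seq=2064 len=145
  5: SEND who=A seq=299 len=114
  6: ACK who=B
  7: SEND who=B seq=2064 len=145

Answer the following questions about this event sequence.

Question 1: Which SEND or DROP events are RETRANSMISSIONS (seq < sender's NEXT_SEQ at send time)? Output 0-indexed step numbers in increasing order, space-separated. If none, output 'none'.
Step 0: SEND seq=2000 -> fresh
Step 1: SEND seq=100 -> fresh
Step 2: DROP seq=2064 -> fresh
Step 3: SEND seq=2209 -> fresh
Step 4: SEND seq=2064 -> retransmit
Step 5: SEND seq=299 -> fresh
Step 7: SEND seq=2064 -> retransmit

Answer: 4 7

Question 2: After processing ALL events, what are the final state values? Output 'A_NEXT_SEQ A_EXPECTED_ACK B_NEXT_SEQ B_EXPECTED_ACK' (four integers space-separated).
Answer: 413 2326 2326 413

Derivation:
After event 0: A_seq=100 A_ack=2064 B_seq=2064 B_ack=100
After event 1: A_seq=299 A_ack=2064 B_seq=2064 B_ack=299
After event 2: A_seq=299 A_ack=2064 B_seq=2209 B_ack=299
After event 3: A_seq=299 A_ack=2064 B_seq=2326 B_ack=299
After event 4: A_seq=299 A_ack=2326 B_seq=2326 B_ack=299
After event 5: A_seq=413 A_ack=2326 B_seq=2326 B_ack=413
After event 6: A_seq=413 A_ack=2326 B_seq=2326 B_ack=413
After event 7: A_seq=413 A_ack=2326 B_seq=2326 B_ack=413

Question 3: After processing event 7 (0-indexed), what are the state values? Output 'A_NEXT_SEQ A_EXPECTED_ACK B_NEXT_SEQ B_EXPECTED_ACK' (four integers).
After event 0: A_seq=100 A_ack=2064 B_seq=2064 B_ack=100
After event 1: A_seq=299 A_ack=2064 B_seq=2064 B_ack=299
After event 2: A_seq=299 A_ack=2064 B_seq=2209 B_ack=299
After event 3: A_seq=299 A_ack=2064 B_seq=2326 B_ack=299
After event 4: A_seq=299 A_ack=2326 B_seq=2326 B_ack=299
After event 5: A_seq=413 A_ack=2326 B_seq=2326 B_ack=413
After event 6: A_seq=413 A_ack=2326 B_seq=2326 B_ack=413
After event 7: A_seq=413 A_ack=2326 B_seq=2326 B_ack=413

413 2326 2326 413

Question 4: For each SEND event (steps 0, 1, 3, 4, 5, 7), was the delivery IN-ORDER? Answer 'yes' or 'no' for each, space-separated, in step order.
Answer: yes yes no yes yes no

Derivation:
Step 0: SEND seq=2000 -> in-order
Step 1: SEND seq=100 -> in-order
Step 3: SEND seq=2209 -> out-of-order
Step 4: SEND seq=2064 -> in-order
Step 5: SEND seq=299 -> in-order
Step 7: SEND seq=2064 -> out-of-order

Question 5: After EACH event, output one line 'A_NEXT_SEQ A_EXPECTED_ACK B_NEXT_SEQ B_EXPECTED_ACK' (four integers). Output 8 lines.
100 2064 2064 100
299 2064 2064 299
299 2064 2209 299
299 2064 2326 299
299 2326 2326 299
413 2326 2326 413
413 2326 2326 413
413 2326 2326 413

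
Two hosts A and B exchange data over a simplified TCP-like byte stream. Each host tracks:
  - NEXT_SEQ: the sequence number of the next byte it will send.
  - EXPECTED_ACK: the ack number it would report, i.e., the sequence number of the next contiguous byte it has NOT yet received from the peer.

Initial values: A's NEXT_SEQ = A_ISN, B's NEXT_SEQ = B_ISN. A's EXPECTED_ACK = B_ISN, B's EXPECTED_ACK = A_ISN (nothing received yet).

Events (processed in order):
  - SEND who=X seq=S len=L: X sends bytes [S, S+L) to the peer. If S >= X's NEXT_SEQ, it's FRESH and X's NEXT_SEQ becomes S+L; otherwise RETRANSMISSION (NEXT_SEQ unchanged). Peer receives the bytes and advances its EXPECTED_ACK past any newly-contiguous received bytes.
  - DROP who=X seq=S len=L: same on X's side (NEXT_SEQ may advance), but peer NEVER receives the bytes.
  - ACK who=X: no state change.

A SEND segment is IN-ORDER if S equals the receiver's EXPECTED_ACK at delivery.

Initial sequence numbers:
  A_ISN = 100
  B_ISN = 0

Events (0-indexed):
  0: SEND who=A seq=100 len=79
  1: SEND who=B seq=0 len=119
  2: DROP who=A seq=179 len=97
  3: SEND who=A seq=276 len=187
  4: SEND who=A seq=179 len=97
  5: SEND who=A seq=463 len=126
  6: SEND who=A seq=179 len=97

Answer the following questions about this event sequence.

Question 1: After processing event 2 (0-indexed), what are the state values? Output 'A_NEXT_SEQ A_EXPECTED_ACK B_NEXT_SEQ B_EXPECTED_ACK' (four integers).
After event 0: A_seq=179 A_ack=0 B_seq=0 B_ack=179
After event 1: A_seq=179 A_ack=119 B_seq=119 B_ack=179
After event 2: A_seq=276 A_ack=119 B_seq=119 B_ack=179

276 119 119 179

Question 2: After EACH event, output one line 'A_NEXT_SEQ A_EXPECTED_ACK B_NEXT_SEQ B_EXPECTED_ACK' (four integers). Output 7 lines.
179 0 0 179
179 119 119 179
276 119 119 179
463 119 119 179
463 119 119 463
589 119 119 589
589 119 119 589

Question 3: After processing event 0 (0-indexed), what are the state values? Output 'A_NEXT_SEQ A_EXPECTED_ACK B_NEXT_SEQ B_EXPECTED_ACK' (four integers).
After event 0: A_seq=179 A_ack=0 B_seq=0 B_ack=179

179 0 0 179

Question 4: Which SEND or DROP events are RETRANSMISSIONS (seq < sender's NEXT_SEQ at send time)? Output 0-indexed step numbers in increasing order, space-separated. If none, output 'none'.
Step 0: SEND seq=100 -> fresh
Step 1: SEND seq=0 -> fresh
Step 2: DROP seq=179 -> fresh
Step 3: SEND seq=276 -> fresh
Step 4: SEND seq=179 -> retransmit
Step 5: SEND seq=463 -> fresh
Step 6: SEND seq=179 -> retransmit

Answer: 4 6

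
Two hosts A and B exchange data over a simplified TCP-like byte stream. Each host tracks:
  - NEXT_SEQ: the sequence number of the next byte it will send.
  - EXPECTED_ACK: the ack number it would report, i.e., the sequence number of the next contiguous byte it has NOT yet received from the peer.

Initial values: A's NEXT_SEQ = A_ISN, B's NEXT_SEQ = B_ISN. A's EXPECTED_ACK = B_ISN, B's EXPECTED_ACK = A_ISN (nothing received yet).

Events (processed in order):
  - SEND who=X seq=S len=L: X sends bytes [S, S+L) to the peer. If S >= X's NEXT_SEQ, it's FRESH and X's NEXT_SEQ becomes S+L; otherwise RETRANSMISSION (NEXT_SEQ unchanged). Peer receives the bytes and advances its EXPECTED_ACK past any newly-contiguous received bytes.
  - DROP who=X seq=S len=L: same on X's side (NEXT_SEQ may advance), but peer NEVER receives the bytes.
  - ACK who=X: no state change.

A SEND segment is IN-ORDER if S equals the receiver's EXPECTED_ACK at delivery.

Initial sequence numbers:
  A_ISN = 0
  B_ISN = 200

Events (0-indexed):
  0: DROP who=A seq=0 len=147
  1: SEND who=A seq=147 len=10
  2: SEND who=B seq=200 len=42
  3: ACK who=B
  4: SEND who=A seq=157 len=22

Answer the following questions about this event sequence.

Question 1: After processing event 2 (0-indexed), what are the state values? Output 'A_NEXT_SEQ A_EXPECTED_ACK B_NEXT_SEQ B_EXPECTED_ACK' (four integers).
After event 0: A_seq=147 A_ack=200 B_seq=200 B_ack=0
After event 1: A_seq=157 A_ack=200 B_seq=200 B_ack=0
After event 2: A_seq=157 A_ack=242 B_seq=242 B_ack=0

157 242 242 0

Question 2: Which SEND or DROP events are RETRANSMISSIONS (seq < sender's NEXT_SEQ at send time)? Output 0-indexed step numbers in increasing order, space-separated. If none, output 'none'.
Step 0: DROP seq=0 -> fresh
Step 1: SEND seq=147 -> fresh
Step 2: SEND seq=200 -> fresh
Step 4: SEND seq=157 -> fresh

Answer: none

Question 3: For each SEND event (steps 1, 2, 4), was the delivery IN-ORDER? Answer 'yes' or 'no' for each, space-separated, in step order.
Answer: no yes no

Derivation:
Step 1: SEND seq=147 -> out-of-order
Step 2: SEND seq=200 -> in-order
Step 4: SEND seq=157 -> out-of-order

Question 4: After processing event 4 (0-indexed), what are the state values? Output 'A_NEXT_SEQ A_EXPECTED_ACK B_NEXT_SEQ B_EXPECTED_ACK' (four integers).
After event 0: A_seq=147 A_ack=200 B_seq=200 B_ack=0
After event 1: A_seq=157 A_ack=200 B_seq=200 B_ack=0
After event 2: A_seq=157 A_ack=242 B_seq=242 B_ack=0
After event 3: A_seq=157 A_ack=242 B_seq=242 B_ack=0
After event 4: A_seq=179 A_ack=242 B_seq=242 B_ack=0

179 242 242 0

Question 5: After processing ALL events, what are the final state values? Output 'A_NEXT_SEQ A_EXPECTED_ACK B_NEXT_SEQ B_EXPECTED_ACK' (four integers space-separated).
Answer: 179 242 242 0

Derivation:
After event 0: A_seq=147 A_ack=200 B_seq=200 B_ack=0
After event 1: A_seq=157 A_ack=200 B_seq=200 B_ack=0
After event 2: A_seq=157 A_ack=242 B_seq=242 B_ack=0
After event 3: A_seq=157 A_ack=242 B_seq=242 B_ack=0
After event 4: A_seq=179 A_ack=242 B_seq=242 B_ack=0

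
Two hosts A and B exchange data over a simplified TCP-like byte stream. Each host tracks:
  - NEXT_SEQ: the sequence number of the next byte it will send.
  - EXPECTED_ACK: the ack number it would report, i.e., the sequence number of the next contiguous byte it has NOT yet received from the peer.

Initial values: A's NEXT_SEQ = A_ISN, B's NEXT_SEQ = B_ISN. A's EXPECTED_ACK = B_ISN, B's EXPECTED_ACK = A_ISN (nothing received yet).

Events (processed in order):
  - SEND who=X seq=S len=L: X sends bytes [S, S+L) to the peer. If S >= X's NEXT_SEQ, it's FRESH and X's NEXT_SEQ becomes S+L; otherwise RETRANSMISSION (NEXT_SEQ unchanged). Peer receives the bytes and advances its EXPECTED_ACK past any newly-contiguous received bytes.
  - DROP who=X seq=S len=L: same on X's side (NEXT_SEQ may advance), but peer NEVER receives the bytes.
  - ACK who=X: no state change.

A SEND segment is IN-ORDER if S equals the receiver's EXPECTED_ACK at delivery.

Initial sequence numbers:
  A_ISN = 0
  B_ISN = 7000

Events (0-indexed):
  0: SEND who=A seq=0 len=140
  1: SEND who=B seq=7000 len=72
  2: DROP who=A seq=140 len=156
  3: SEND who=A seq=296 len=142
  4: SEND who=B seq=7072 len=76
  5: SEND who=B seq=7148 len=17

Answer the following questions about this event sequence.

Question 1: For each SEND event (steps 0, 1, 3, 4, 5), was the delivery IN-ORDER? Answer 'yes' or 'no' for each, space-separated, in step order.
Answer: yes yes no yes yes

Derivation:
Step 0: SEND seq=0 -> in-order
Step 1: SEND seq=7000 -> in-order
Step 3: SEND seq=296 -> out-of-order
Step 4: SEND seq=7072 -> in-order
Step 5: SEND seq=7148 -> in-order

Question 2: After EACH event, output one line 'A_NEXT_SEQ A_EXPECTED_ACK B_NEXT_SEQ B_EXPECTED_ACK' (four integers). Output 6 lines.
140 7000 7000 140
140 7072 7072 140
296 7072 7072 140
438 7072 7072 140
438 7148 7148 140
438 7165 7165 140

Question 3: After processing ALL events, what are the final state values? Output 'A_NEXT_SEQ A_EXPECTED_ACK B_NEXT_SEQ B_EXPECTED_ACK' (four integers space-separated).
Answer: 438 7165 7165 140

Derivation:
After event 0: A_seq=140 A_ack=7000 B_seq=7000 B_ack=140
After event 1: A_seq=140 A_ack=7072 B_seq=7072 B_ack=140
After event 2: A_seq=296 A_ack=7072 B_seq=7072 B_ack=140
After event 3: A_seq=438 A_ack=7072 B_seq=7072 B_ack=140
After event 4: A_seq=438 A_ack=7148 B_seq=7148 B_ack=140
After event 5: A_seq=438 A_ack=7165 B_seq=7165 B_ack=140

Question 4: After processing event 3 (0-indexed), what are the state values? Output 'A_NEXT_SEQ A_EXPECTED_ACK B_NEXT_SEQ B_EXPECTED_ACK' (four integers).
After event 0: A_seq=140 A_ack=7000 B_seq=7000 B_ack=140
After event 1: A_seq=140 A_ack=7072 B_seq=7072 B_ack=140
After event 2: A_seq=296 A_ack=7072 B_seq=7072 B_ack=140
After event 3: A_seq=438 A_ack=7072 B_seq=7072 B_ack=140

438 7072 7072 140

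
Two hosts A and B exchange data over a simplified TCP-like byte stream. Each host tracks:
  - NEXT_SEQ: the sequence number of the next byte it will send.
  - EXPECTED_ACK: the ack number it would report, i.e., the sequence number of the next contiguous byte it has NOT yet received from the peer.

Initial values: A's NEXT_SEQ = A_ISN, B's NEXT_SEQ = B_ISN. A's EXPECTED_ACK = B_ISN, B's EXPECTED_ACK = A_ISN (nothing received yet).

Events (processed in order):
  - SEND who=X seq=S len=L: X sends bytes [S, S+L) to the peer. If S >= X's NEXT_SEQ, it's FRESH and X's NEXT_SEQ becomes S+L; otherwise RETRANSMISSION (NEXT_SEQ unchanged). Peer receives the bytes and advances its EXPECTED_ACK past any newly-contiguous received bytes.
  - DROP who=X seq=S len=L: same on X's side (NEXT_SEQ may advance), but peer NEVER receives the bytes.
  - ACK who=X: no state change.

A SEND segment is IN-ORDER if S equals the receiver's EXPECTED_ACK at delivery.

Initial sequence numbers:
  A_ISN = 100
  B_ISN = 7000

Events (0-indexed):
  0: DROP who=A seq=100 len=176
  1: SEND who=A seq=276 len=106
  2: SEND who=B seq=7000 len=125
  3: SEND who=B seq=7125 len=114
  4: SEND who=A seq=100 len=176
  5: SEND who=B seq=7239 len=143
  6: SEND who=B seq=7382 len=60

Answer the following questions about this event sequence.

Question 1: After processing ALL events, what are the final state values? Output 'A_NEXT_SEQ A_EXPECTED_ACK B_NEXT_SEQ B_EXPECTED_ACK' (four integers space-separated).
After event 0: A_seq=276 A_ack=7000 B_seq=7000 B_ack=100
After event 1: A_seq=382 A_ack=7000 B_seq=7000 B_ack=100
After event 2: A_seq=382 A_ack=7125 B_seq=7125 B_ack=100
After event 3: A_seq=382 A_ack=7239 B_seq=7239 B_ack=100
After event 4: A_seq=382 A_ack=7239 B_seq=7239 B_ack=382
After event 5: A_seq=382 A_ack=7382 B_seq=7382 B_ack=382
After event 6: A_seq=382 A_ack=7442 B_seq=7442 B_ack=382

Answer: 382 7442 7442 382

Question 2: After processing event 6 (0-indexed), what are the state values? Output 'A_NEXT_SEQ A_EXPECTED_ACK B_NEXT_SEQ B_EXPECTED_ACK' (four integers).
After event 0: A_seq=276 A_ack=7000 B_seq=7000 B_ack=100
After event 1: A_seq=382 A_ack=7000 B_seq=7000 B_ack=100
After event 2: A_seq=382 A_ack=7125 B_seq=7125 B_ack=100
After event 3: A_seq=382 A_ack=7239 B_seq=7239 B_ack=100
After event 4: A_seq=382 A_ack=7239 B_seq=7239 B_ack=382
After event 5: A_seq=382 A_ack=7382 B_seq=7382 B_ack=382
After event 6: A_seq=382 A_ack=7442 B_seq=7442 B_ack=382

382 7442 7442 382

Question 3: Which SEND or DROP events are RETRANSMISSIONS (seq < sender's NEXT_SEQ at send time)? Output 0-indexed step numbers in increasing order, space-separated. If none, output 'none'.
Answer: 4

Derivation:
Step 0: DROP seq=100 -> fresh
Step 1: SEND seq=276 -> fresh
Step 2: SEND seq=7000 -> fresh
Step 3: SEND seq=7125 -> fresh
Step 4: SEND seq=100 -> retransmit
Step 5: SEND seq=7239 -> fresh
Step 6: SEND seq=7382 -> fresh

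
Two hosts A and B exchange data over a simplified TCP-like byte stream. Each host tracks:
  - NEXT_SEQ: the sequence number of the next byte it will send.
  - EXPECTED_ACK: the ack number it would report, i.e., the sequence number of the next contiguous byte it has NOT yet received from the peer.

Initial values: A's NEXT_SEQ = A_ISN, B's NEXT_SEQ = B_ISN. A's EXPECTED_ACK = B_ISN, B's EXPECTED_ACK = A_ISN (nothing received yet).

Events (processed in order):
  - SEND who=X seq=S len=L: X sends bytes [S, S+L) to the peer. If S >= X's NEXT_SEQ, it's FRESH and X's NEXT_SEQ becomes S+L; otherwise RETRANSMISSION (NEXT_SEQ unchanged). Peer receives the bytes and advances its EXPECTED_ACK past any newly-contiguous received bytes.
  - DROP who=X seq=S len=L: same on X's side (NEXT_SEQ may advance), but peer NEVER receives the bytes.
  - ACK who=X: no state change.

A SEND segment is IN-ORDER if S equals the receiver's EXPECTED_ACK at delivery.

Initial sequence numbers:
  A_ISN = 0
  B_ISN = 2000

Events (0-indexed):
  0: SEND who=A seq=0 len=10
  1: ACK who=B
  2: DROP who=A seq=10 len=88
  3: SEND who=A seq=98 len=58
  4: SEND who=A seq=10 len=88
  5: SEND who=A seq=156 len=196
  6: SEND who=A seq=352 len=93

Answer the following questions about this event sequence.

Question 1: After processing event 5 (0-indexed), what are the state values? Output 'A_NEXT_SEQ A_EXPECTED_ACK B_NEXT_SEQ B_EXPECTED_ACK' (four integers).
After event 0: A_seq=10 A_ack=2000 B_seq=2000 B_ack=10
After event 1: A_seq=10 A_ack=2000 B_seq=2000 B_ack=10
After event 2: A_seq=98 A_ack=2000 B_seq=2000 B_ack=10
After event 3: A_seq=156 A_ack=2000 B_seq=2000 B_ack=10
After event 4: A_seq=156 A_ack=2000 B_seq=2000 B_ack=156
After event 5: A_seq=352 A_ack=2000 B_seq=2000 B_ack=352

352 2000 2000 352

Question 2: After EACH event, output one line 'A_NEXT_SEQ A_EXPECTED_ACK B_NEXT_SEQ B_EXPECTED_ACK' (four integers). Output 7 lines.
10 2000 2000 10
10 2000 2000 10
98 2000 2000 10
156 2000 2000 10
156 2000 2000 156
352 2000 2000 352
445 2000 2000 445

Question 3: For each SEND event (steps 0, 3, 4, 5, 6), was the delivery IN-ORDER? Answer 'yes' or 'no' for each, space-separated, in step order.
Step 0: SEND seq=0 -> in-order
Step 3: SEND seq=98 -> out-of-order
Step 4: SEND seq=10 -> in-order
Step 5: SEND seq=156 -> in-order
Step 6: SEND seq=352 -> in-order

Answer: yes no yes yes yes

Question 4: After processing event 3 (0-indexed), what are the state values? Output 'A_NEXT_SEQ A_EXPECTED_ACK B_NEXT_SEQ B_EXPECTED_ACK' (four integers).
After event 0: A_seq=10 A_ack=2000 B_seq=2000 B_ack=10
After event 1: A_seq=10 A_ack=2000 B_seq=2000 B_ack=10
After event 2: A_seq=98 A_ack=2000 B_seq=2000 B_ack=10
After event 3: A_seq=156 A_ack=2000 B_seq=2000 B_ack=10

156 2000 2000 10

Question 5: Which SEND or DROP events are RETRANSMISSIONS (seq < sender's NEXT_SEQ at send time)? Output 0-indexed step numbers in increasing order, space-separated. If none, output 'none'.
Answer: 4

Derivation:
Step 0: SEND seq=0 -> fresh
Step 2: DROP seq=10 -> fresh
Step 3: SEND seq=98 -> fresh
Step 4: SEND seq=10 -> retransmit
Step 5: SEND seq=156 -> fresh
Step 6: SEND seq=352 -> fresh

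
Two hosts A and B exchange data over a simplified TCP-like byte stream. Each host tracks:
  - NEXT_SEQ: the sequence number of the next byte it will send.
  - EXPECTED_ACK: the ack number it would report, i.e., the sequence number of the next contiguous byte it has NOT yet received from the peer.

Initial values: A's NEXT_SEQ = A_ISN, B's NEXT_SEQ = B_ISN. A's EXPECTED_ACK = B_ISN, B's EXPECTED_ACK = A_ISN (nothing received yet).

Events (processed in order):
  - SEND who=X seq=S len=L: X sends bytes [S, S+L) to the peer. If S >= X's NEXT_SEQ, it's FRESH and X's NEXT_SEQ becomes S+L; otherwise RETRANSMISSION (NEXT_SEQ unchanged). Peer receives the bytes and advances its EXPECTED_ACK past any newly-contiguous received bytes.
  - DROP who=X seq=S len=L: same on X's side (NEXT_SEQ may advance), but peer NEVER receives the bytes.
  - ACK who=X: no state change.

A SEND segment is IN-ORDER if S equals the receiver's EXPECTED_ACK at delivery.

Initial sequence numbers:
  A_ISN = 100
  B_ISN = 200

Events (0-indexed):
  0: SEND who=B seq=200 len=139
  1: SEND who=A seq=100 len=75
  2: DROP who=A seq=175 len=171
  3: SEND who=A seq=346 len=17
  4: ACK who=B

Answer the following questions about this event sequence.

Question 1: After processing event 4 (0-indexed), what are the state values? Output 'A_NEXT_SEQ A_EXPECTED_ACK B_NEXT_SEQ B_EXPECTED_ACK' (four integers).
After event 0: A_seq=100 A_ack=339 B_seq=339 B_ack=100
After event 1: A_seq=175 A_ack=339 B_seq=339 B_ack=175
After event 2: A_seq=346 A_ack=339 B_seq=339 B_ack=175
After event 3: A_seq=363 A_ack=339 B_seq=339 B_ack=175
After event 4: A_seq=363 A_ack=339 B_seq=339 B_ack=175

363 339 339 175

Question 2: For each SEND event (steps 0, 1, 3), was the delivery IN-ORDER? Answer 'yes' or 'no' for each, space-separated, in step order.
Answer: yes yes no

Derivation:
Step 0: SEND seq=200 -> in-order
Step 1: SEND seq=100 -> in-order
Step 3: SEND seq=346 -> out-of-order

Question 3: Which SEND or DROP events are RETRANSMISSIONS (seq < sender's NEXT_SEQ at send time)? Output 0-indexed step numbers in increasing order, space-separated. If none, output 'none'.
Step 0: SEND seq=200 -> fresh
Step 1: SEND seq=100 -> fresh
Step 2: DROP seq=175 -> fresh
Step 3: SEND seq=346 -> fresh

Answer: none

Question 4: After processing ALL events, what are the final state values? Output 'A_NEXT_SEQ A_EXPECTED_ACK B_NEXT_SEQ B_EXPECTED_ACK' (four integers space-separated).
Answer: 363 339 339 175

Derivation:
After event 0: A_seq=100 A_ack=339 B_seq=339 B_ack=100
After event 1: A_seq=175 A_ack=339 B_seq=339 B_ack=175
After event 2: A_seq=346 A_ack=339 B_seq=339 B_ack=175
After event 3: A_seq=363 A_ack=339 B_seq=339 B_ack=175
After event 4: A_seq=363 A_ack=339 B_seq=339 B_ack=175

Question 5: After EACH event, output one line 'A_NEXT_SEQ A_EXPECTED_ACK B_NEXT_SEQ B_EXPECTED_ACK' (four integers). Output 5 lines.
100 339 339 100
175 339 339 175
346 339 339 175
363 339 339 175
363 339 339 175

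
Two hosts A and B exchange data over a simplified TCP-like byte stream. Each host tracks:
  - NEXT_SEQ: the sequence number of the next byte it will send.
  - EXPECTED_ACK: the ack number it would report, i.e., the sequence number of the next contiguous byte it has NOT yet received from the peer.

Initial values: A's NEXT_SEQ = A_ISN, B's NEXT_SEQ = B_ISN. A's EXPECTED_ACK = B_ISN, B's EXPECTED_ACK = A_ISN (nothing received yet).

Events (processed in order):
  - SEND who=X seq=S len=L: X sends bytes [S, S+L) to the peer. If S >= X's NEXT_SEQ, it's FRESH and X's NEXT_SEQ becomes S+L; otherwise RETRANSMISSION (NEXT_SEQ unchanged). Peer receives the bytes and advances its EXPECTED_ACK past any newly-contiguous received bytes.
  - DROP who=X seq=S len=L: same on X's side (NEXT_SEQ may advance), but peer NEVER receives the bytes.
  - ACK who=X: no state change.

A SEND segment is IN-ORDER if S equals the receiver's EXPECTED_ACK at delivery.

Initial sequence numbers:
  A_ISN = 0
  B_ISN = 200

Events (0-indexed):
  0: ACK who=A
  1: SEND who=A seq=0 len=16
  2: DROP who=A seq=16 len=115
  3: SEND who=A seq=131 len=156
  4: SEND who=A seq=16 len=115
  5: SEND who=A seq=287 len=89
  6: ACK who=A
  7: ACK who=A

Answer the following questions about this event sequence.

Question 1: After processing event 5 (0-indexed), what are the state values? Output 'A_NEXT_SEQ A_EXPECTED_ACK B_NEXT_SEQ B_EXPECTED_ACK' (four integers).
After event 0: A_seq=0 A_ack=200 B_seq=200 B_ack=0
After event 1: A_seq=16 A_ack=200 B_seq=200 B_ack=16
After event 2: A_seq=131 A_ack=200 B_seq=200 B_ack=16
After event 3: A_seq=287 A_ack=200 B_seq=200 B_ack=16
After event 4: A_seq=287 A_ack=200 B_seq=200 B_ack=287
After event 5: A_seq=376 A_ack=200 B_seq=200 B_ack=376

376 200 200 376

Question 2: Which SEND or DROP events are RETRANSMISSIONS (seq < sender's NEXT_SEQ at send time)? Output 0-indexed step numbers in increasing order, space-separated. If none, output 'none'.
Step 1: SEND seq=0 -> fresh
Step 2: DROP seq=16 -> fresh
Step 3: SEND seq=131 -> fresh
Step 4: SEND seq=16 -> retransmit
Step 5: SEND seq=287 -> fresh

Answer: 4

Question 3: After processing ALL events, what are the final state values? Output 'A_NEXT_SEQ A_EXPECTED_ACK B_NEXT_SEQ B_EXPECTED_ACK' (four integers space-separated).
After event 0: A_seq=0 A_ack=200 B_seq=200 B_ack=0
After event 1: A_seq=16 A_ack=200 B_seq=200 B_ack=16
After event 2: A_seq=131 A_ack=200 B_seq=200 B_ack=16
After event 3: A_seq=287 A_ack=200 B_seq=200 B_ack=16
After event 4: A_seq=287 A_ack=200 B_seq=200 B_ack=287
After event 5: A_seq=376 A_ack=200 B_seq=200 B_ack=376
After event 6: A_seq=376 A_ack=200 B_seq=200 B_ack=376
After event 7: A_seq=376 A_ack=200 B_seq=200 B_ack=376

Answer: 376 200 200 376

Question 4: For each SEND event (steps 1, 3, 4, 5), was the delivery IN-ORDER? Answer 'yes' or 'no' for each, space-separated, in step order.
Step 1: SEND seq=0 -> in-order
Step 3: SEND seq=131 -> out-of-order
Step 4: SEND seq=16 -> in-order
Step 5: SEND seq=287 -> in-order

Answer: yes no yes yes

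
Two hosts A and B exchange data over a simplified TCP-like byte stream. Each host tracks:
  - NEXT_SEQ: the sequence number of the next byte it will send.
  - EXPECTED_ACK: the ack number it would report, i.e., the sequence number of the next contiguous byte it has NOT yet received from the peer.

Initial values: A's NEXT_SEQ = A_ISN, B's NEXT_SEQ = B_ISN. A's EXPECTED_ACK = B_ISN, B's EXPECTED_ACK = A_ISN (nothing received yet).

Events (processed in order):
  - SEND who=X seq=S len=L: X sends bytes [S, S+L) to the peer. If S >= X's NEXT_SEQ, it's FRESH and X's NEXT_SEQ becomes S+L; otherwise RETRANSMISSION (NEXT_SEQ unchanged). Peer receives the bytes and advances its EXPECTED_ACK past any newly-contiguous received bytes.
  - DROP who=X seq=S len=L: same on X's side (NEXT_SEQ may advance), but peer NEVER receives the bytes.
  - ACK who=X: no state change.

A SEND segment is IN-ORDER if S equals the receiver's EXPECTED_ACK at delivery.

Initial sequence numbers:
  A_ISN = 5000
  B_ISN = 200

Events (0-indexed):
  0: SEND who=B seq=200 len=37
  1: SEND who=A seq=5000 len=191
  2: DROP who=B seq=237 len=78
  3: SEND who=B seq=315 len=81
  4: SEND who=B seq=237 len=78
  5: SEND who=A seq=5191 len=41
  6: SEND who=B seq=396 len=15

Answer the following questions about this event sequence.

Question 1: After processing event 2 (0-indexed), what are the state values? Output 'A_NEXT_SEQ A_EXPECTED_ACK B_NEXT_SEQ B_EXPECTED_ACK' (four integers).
After event 0: A_seq=5000 A_ack=237 B_seq=237 B_ack=5000
After event 1: A_seq=5191 A_ack=237 B_seq=237 B_ack=5191
After event 2: A_seq=5191 A_ack=237 B_seq=315 B_ack=5191

5191 237 315 5191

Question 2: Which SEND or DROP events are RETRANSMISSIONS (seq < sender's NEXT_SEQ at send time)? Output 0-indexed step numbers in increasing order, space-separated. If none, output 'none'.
Step 0: SEND seq=200 -> fresh
Step 1: SEND seq=5000 -> fresh
Step 2: DROP seq=237 -> fresh
Step 3: SEND seq=315 -> fresh
Step 4: SEND seq=237 -> retransmit
Step 5: SEND seq=5191 -> fresh
Step 6: SEND seq=396 -> fresh

Answer: 4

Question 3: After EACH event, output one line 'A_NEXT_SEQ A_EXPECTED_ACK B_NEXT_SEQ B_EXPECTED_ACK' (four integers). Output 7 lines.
5000 237 237 5000
5191 237 237 5191
5191 237 315 5191
5191 237 396 5191
5191 396 396 5191
5232 396 396 5232
5232 411 411 5232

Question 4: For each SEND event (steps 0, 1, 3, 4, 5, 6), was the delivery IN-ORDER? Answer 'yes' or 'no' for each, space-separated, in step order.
Step 0: SEND seq=200 -> in-order
Step 1: SEND seq=5000 -> in-order
Step 3: SEND seq=315 -> out-of-order
Step 4: SEND seq=237 -> in-order
Step 5: SEND seq=5191 -> in-order
Step 6: SEND seq=396 -> in-order

Answer: yes yes no yes yes yes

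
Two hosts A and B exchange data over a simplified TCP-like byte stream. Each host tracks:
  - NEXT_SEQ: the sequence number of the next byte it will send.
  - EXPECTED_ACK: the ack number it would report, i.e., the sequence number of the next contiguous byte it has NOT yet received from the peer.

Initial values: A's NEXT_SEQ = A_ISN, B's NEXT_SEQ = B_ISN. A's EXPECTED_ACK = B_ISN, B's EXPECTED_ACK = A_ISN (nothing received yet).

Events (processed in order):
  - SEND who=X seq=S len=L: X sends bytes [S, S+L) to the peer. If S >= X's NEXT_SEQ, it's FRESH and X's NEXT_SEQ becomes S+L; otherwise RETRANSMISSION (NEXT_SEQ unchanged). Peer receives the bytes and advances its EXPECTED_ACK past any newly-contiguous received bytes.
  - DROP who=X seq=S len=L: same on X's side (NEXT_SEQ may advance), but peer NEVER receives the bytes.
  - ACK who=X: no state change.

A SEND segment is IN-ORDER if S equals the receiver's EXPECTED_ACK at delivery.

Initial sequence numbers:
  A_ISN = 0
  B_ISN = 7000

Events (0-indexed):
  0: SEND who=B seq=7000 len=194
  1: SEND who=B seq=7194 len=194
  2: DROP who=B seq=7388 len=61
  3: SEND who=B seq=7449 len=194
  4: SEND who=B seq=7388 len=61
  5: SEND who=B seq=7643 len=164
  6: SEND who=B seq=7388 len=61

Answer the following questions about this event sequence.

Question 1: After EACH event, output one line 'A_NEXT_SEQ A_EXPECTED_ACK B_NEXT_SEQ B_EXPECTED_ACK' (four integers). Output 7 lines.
0 7194 7194 0
0 7388 7388 0
0 7388 7449 0
0 7388 7643 0
0 7643 7643 0
0 7807 7807 0
0 7807 7807 0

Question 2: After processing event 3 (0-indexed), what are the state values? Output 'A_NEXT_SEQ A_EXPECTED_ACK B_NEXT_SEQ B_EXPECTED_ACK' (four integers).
After event 0: A_seq=0 A_ack=7194 B_seq=7194 B_ack=0
After event 1: A_seq=0 A_ack=7388 B_seq=7388 B_ack=0
After event 2: A_seq=0 A_ack=7388 B_seq=7449 B_ack=0
After event 3: A_seq=0 A_ack=7388 B_seq=7643 B_ack=0

0 7388 7643 0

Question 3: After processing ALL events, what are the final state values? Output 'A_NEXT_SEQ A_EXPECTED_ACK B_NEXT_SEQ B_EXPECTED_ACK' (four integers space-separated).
Answer: 0 7807 7807 0

Derivation:
After event 0: A_seq=0 A_ack=7194 B_seq=7194 B_ack=0
After event 1: A_seq=0 A_ack=7388 B_seq=7388 B_ack=0
After event 2: A_seq=0 A_ack=7388 B_seq=7449 B_ack=0
After event 3: A_seq=0 A_ack=7388 B_seq=7643 B_ack=0
After event 4: A_seq=0 A_ack=7643 B_seq=7643 B_ack=0
After event 5: A_seq=0 A_ack=7807 B_seq=7807 B_ack=0
After event 6: A_seq=0 A_ack=7807 B_seq=7807 B_ack=0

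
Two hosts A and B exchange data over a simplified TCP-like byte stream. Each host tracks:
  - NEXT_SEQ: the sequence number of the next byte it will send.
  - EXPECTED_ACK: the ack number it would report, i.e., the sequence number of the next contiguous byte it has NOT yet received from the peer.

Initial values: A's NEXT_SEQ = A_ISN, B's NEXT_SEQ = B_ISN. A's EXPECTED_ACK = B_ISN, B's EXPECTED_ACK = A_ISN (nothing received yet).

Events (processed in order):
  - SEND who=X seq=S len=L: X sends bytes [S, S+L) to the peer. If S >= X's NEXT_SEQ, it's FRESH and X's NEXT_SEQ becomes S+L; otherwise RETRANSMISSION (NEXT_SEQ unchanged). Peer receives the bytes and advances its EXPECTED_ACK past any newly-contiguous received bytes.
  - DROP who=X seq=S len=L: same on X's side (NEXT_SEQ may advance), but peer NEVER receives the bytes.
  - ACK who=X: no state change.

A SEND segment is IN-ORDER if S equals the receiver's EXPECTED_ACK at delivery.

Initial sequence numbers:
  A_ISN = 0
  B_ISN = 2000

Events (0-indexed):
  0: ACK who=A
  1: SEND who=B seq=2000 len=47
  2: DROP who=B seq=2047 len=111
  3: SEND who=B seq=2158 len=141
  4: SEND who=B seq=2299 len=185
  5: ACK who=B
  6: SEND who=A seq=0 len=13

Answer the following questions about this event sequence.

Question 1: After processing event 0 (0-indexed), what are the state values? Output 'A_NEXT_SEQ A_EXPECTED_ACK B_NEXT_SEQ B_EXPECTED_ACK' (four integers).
After event 0: A_seq=0 A_ack=2000 B_seq=2000 B_ack=0

0 2000 2000 0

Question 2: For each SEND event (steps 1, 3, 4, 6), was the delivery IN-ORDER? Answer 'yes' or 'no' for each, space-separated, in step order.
Step 1: SEND seq=2000 -> in-order
Step 3: SEND seq=2158 -> out-of-order
Step 4: SEND seq=2299 -> out-of-order
Step 6: SEND seq=0 -> in-order

Answer: yes no no yes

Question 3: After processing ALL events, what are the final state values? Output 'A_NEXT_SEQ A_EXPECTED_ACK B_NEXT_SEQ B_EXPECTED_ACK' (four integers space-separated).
After event 0: A_seq=0 A_ack=2000 B_seq=2000 B_ack=0
After event 1: A_seq=0 A_ack=2047 B_seq=2047 B_ack=0
After event 2: A_seq=0 A_ack=2047 B_seq=2158 B_ack=0
After event 3: A_seq=0 A_ack=2047 B_seq=2299 B_ack=0
After event 4: A_seq=0 A_ack=2047 B_seq=2484 B_ack=0
After event 5: A_seq=0 A_ack=2047 B_seq=2484 B_ack=0
After event 6: A_seq=13 A_ack=2047 B_seq=2484 B_ack=13

Answer: 13 2047 2484 13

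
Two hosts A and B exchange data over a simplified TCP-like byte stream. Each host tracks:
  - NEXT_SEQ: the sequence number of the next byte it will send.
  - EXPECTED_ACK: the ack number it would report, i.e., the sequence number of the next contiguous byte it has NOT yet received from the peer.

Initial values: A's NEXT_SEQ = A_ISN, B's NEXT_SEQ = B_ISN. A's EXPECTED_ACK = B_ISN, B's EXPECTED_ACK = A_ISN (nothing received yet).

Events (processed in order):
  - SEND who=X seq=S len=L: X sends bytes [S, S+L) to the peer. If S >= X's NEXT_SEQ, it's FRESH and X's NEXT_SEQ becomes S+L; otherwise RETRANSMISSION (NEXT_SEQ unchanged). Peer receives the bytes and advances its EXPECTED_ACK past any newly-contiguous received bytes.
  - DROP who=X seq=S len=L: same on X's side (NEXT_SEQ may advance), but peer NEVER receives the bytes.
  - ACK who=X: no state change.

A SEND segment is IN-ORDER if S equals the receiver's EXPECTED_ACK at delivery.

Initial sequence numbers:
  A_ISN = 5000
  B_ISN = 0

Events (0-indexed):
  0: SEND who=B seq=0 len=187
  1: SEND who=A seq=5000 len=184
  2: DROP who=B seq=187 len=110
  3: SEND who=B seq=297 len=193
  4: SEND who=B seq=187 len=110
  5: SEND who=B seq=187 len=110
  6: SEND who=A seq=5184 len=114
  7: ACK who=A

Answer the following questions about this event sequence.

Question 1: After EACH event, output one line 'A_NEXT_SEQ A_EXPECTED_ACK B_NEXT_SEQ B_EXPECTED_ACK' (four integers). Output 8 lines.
5000 187 187 5000
5184 187 187 5184
5184 187 297 5184
5184 187 490 5184
5184 490 490 5184
5184 490 490 5184
5298 490 490 5298
5298 490 490 5298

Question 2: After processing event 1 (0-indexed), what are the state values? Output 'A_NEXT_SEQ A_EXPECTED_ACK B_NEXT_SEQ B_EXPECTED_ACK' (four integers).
After event 0: A_seq=5000 A_ack=187 B_seq=187 B_ack=5000
After event 1: A_seq=5184 A_ack=187 B_seq=187 B_ack=5184

5184 187 187 5184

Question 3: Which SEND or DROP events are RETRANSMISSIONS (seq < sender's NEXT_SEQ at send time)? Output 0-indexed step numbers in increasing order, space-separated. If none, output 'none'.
Answer: 4 5

Derivation:
Step 0: SEND seq=0 -> fresh
Step 1: SEND seq=5000 -> fresh
Step 2: DROP seq=187 -> fresh
Step 3: SEND seq=297 -> fresh
Step 4: SEND seq=187 -> retransmit
Step 5: SEND seq=187 -> retransmit
Step 6: SEND seq=5184 -> fresh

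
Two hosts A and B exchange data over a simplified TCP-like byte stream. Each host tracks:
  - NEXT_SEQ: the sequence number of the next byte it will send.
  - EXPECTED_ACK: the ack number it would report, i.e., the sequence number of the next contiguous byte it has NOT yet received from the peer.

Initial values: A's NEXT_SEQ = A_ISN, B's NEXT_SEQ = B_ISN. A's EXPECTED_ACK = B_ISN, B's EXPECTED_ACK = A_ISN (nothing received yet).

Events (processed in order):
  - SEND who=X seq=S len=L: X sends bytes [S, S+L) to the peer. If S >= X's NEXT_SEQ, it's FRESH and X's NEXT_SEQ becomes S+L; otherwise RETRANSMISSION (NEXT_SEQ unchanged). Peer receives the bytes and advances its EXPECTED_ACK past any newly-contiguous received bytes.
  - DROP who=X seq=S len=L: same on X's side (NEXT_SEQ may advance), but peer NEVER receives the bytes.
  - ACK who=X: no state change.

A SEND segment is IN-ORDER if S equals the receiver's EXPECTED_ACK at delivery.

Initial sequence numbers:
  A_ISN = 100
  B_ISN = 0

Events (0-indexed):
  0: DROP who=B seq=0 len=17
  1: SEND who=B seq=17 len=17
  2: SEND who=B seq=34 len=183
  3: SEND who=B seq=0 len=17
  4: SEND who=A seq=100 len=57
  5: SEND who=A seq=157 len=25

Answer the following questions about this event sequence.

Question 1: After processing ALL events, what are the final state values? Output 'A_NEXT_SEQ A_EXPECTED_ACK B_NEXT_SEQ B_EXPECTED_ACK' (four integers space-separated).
Answer: 182 217 217 182

Derivation:
After event 0: A_seq=100 A_ack=0 B_seq=17 B_ack=100
After event 1: A_seq=100 A_ack=0 B_seq=34 B_ack=100
After event 2: A_seq=100 A_ack=0 B_seq=217 B_ack=100
After event 3: A_seq=100 A_ack=217 B_seq=217 B_ack=100
After event 4: A_seq=157 A_ack=217 B_seq=217 B_ack=157
After event 5: A_seq=182 A_ack=217 B_seq=217 B_ack=182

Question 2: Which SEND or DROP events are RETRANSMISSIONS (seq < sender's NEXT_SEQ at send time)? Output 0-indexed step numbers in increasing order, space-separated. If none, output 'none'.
Answer: 3

Derivation:
Step 0: DROP seq=0 -> fresh
Step 1: SEND seq=17 -> fresh
Step 2: SEND seq=34 -> fresh
Step 3: SEND seq=0 -> retransmit
Step 4: SEND seq=100 -> fresh
Step 5: SEND seq=157 -> fresh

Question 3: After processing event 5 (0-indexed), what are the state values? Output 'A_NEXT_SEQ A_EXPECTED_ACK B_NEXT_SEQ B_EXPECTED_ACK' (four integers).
After event 0: A_seq=100 A_ack=0 B_seq=17 B_ack=100
After event 1: A_seq=100 A_ack=0 B_seq=34 B_ack=100
After event 2: A_seq=100 A_ack=0 B_seq=217 B_ack=100
After event 3: A_seq=100 A_ack=217 B_seq=217 B_ack=100
After event 4: A_seq=157 A_ack=217 B_seq=217 B_ack=157
After event 5: A_seq=182 A_ack=217 B_seq=217 B_ack=182

182 217 217 182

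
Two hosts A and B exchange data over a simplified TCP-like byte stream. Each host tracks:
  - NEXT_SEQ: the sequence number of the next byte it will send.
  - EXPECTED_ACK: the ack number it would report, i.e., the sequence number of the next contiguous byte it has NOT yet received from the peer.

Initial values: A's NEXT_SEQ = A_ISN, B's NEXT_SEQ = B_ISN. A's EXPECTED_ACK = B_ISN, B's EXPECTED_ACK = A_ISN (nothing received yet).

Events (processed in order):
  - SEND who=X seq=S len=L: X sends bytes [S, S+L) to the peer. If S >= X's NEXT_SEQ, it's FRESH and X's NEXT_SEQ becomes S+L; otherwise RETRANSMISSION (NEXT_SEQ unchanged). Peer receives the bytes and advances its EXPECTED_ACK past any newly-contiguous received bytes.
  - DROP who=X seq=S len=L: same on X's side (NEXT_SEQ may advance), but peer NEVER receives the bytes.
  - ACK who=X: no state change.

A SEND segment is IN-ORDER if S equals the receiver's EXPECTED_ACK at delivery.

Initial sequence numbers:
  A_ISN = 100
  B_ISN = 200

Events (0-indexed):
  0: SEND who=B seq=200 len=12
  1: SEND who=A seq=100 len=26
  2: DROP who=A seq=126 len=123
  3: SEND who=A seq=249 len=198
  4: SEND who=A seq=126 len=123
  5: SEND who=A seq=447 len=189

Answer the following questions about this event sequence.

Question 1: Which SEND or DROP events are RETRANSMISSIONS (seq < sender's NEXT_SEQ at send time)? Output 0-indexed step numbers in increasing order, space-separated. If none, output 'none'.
Answer: 4

Derivation:
Step 0: SEND seq=200 -> fresh
Step 1: SEND seq=100 -> fresh
Step 2: DROP seq=126 -> fresh
Step 3: SEND seq=249 -> fresh
Step 4: SEND seq=126 -> retransmit
Step 5: SEND seq=447 -> fresh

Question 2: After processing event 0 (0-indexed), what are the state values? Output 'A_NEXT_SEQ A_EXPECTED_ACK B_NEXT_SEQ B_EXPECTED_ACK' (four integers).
After event 0: A_seq=100 A_ack=212 B_seq=212 B_ack=100

100 212 212 100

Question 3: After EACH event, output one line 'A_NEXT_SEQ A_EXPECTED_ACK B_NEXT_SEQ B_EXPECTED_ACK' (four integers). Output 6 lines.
100 212 212 100
126 212 212 126
249 212 212 126
447 212 212 126
447 212 212 447
636 212 212 636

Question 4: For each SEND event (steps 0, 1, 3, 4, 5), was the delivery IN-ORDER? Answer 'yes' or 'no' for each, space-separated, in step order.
Step 0: SEND seq=200 -> in-order
Step 1: SEND seq=100 -> in-order
Step 3: SEND seq=249 -> out-of-order
Step 4: SEND seq=126 -> in-order
Step 5: SEND seq=447 -> in-order

Answer: yes yes no yes yes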